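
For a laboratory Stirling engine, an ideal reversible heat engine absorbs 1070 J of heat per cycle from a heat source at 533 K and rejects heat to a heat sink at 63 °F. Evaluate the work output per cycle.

W ≈ 487 J

T_C = 63 °F → (63 − 32) × 5/9 = 17.22 °C = 290.37 K.
η_rev = 1 − T_C/T_H = 1 − 290.37/533.00 = 0.4552.
W = η·Q_H = 0.4552 × 1070 = 487 J.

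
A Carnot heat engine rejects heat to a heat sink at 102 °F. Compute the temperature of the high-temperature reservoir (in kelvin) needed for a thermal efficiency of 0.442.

T_C = 102 °F → (102 − 32) × 5/9 = 38.89 °C = 312.04 K.
From η = 1 − T_C/T_H, solving for T_H gives T_H = T_C/(1 − η) = 312.04/(1 − 0.442) = 559 K.

T_H ≈ 559 K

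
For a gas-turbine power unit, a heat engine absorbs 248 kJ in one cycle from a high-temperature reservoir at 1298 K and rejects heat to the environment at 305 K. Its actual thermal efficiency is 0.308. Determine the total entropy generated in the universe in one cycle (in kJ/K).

ΔS_univ ≈ 0.3716 kJ/K

W = η·Q_H = 0.308 × 248 = 76.38 kJ, so Q_C = Q_H − W = 171.6 kJ.
Entropy balance on the reservoirs: −Q_H/T_H = -0.1911 kJ/K, +Q_C/T_C = 0.5627 kJ/K.
ΔS_univ = −Q_H/T_H + Q_C/T_C = 0.3716 kJ/K (> 0, since η = 0.308 < η_Carnot = 0.765).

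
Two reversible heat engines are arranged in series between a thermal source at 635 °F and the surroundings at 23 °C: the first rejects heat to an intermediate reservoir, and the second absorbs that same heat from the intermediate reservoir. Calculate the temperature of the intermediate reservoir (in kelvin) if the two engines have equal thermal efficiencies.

T_H = 635 °F → (635 − 32) × 5/9 = 335.00 °C = 608.15 K.
T_C = 23 °C → 23 + 273.15 = 296.15 K.
Equal efficiencies require 1 − T_m/T_H = 1 − T_C/T_m, i.e. T_m/T_H = T_C/T_m, so T_m = √(T_H·T_C) = √(608.15 × 296.15) = 424 K.

T_m ≈ 424 K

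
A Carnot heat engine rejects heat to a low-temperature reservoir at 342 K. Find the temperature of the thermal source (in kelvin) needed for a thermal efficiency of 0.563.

From η = 1 − T_C/T_H, solving for T_H gives T_H = T_C/(1 − η) = 342.00/(1 − 0.563) = 782.6 K.

T_H ≈ 782.6 K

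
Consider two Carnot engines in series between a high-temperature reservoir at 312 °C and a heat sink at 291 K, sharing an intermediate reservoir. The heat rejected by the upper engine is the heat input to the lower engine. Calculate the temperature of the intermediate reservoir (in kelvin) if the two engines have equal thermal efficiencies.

T_H = 312 °C → 312 + 273.15 = 585.15 K.
Equal efficiencies require 1 − T_m/T_H = 1 − T_C/T_m, i.e. T_m/T_H = T_C/T_m, so T_m = √(T_H·T_C) = √(585.15 × 291.00) = 413 K.

T_m ≈ 413 K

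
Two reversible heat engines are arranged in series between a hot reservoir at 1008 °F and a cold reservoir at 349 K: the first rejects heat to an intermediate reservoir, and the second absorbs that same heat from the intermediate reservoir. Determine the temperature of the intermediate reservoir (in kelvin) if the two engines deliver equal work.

T_m ≈ 582 K

T_H = 1008 °F → (1008 − 32) × 5/9 = 542.22 °C = 815.37 K.
For reversible stages Q_m = Q_H·(T_m/T_H). Setting W₁ = Q_H(1 − T_m/T_H) equal to W₂ = Q_m(1 − T_C/T_m) = Q_H·(T_m − T_C)/T_H gives T_H − T_m = T_m − T_C, so T_m = (T_H + T_C)/2 = (815.37 + 349.00)/2 = 582 K.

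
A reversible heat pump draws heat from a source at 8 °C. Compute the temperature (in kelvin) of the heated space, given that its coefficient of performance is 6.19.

T_H ≈ 335 K

T_C = 8 °C → 8 + 273.15 = 281.15 K.
COP_HP = T_H/(T_H − T_C) ⇒ T_H = T_C·COP_HP/(COP_HP − 1) = 281.15 × 6.19/(6.19 − 1) = 335 K.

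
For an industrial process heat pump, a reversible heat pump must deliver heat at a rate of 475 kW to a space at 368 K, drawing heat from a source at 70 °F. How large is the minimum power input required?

Ẇ_in ≈ 95.2 kW

T_C = 70 °F → (70 − 32) × 5/9 = 21.11 °C = 294.26 K.
COP_HP = T_H/(T_H − T_C) = 368.00/73.74 = 4.9906.
W = Q_H/COP_HP = 475/4.9906 = 95.2 kW.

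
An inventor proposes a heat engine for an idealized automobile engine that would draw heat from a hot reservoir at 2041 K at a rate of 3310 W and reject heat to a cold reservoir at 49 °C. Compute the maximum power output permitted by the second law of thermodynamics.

Ẇ_max ≈ 2788 W

T_C = 49 °C → 49 + 273.15 = 322.15 K.
By the Carnot theorem, η_max = 1 − T_C/T_H = 1 − 322.15/2041.00 = 0.8422.
W_max = η_max · Q_H = 0.8422 × 3310 = 2788 W.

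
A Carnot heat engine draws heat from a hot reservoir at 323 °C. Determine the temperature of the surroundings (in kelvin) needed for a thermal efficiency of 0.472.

T_C ≈ 315 K

T_H = 323 °C → 323 + 273.15 = 596.15 K.
From η = 1 − T_C/T_H, T_C = T_H·(1 − η) = 596.15 × (1 − 0.472) = 315 K.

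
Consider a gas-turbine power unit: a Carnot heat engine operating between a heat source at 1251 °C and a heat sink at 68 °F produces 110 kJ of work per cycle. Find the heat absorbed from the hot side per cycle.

Q_H ≈ 136 kJ

T_H = 1251 °C → 1251 + 273.15 = 1524.15 K.
T_C = 68 °F → (68 − 32) × 5/9 = 20.00 °C = 293.15 K.
For a reversible engine, η = 1 − T_C/T_H = 1 − 293.15/1524.15 = 0.8077.
Q_H = W/η = 110/0.8077 = 136 kJ.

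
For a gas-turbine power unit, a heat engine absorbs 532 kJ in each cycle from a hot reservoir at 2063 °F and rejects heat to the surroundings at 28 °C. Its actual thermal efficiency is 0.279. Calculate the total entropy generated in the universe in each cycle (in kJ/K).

T_H = 2063 °F → (2063 − 32) × 5/9 = 1128.33 °C = 1401.48 K.
T_C = 28 °C → 28 + 273.15 = 301.15 K.
W = η·Q_H = 0.279 × 532 = 148.4 kJ, so Q_C = Q_H − W = 383.6 kJ.
The hot reservoir loses entropy Q_H/T_H = 532/1401.48 = 0.3796 kJ/K; the cold reservoir gains Q_C/T_C = 383.6/301.15 = 1.274 kJ/K.
ΔS_univ = −Q_H/T_H + Q_C/T_C = 0.894 kJ/K (> 0, since η = 0.279 < η_Carnot = 0.785).

ΔS_univ ≈ 0.894 kJ/K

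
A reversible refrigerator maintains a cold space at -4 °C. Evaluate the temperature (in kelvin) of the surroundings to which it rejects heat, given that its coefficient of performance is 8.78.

T_C = -4 °C → -4 + 273.15 = 269.15 K.
COP_R = T_C/(T_H − T_C) ⇒ T_H = T_C·(1 + 1/COP_R) = 269.15 × (1 + 1/8.78) = 300 K.

T_H ≈ 300 K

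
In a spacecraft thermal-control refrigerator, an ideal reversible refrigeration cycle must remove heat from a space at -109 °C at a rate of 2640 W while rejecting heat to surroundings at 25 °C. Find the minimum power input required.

T_H = 25 °C → 25 + 273.15 = 298.15 K.
T_C = -109 °C → -109 + 273.15 = 164.15 K.
COP_R = T_C/(T_H − T_C) = 164.15/134.00 = 1.2250.
W = Q_C/COP_R = 2640/1.2250 = 2155 W.

Ẇ_in ≈ 2155 W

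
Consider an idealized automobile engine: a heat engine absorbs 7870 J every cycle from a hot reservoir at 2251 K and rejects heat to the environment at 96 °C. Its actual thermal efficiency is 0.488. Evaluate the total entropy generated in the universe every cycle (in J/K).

T_C = 96 °C → 96 + 273.15 = 369.15 K.
W = η·Q_H = 0.488 × 7870 = 3841 J, so Q_C = Q_H − W = 4029 J.
Reservoir entropy changes: ΔS_H = −Q_H/T_H = −7870/2251.00 = -3.496 J/K and ΔS_C = +Q_C/T_C = 4029/369.15 = 10.92 J/K.
ΔS_univ = −Q_H/T_H + Q_C/T_C = 7.419 J/K (> 0, since η = 0.488 < η_Carnot = 0.836).

ΔS_univ ≈ 7.419 J/K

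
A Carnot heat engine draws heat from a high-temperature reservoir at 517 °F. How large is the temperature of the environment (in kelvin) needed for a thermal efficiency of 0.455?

T_H = 517 °F → (517 − 32) × 5/9 = 269.44 °C = 542.59 K.
From η = 1 − T_C/T_H, T_C = T_H·(1 − η) = 542.59 × (1 − 0.455) = 295.7 K.

T_C ≈ 295.7 K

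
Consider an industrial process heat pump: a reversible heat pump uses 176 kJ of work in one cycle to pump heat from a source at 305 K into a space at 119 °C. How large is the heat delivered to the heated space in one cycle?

Q_H ≈ 791.9 kJ

T_H = 119 °C → 119 + 273.15 = 392.15 K.
For a reversible heat pump, COP_HP = T_H/(T_H − T_C) = 392.15/87.15 = 4.4997.
Q_H = COP_HP · W = 4.4997 × 176 = 791.9 kJ.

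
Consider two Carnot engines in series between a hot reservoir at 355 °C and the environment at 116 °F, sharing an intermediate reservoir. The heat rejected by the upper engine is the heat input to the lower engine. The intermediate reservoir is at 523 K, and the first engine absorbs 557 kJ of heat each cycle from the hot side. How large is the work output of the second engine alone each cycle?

T_H = 355 °C → 355 + 273.15 = 628.15 K.
T_C = 116 °F → (116 − 32) × 5/9 = 46.67 °C = 319.82 K.
Heat entering the second stage: Q_m = Q_H·(T_m/T_H) = 557 × 523.00/628.15 = 463.8 kJ.
Second-stage efficiency η₂ = 1 − T_C/T_m = 1 − 319.82/523.00 = 0.3885, so W₂ = η₂·Q_m = 180.2 kJ.

W₂ ≈ 180.2 kJ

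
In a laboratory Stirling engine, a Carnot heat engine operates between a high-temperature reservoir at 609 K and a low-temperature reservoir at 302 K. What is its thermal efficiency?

The Carnot efficiency is η = 1 − T_C/T_H = 1 − 302.00/609.00 = 0.504.

η ≈ 0.504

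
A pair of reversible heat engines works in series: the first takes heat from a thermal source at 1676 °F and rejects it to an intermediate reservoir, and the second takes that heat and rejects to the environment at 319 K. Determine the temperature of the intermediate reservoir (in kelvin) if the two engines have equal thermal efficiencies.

T_m ≈ 615 K

T_H = 1676 °F → (1676 − 32) × 5/9 = 913.33 °C = 1186.48 K.
Equal efficiencies require 1 − T_m/T_H = 1 − T_C/T_m, i.e. T_m/T_H = T_C/T_m, so T_m = √(T_H·T_C) = √(1186.48 × 319.00) = 615 K.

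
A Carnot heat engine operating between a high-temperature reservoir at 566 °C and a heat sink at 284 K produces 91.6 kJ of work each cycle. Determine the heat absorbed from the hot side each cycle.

T_H = 566 °C → 566 + 273.15 = 839.15 K.
Carnot efficiency: η = 1 − T_C/T_H = 1 − 284.00/839.15 = 0.6616.
Q_H = W/η = 91.6/0.6616 = 138.5 kJ.

Q_H ≈ 138.5 kJ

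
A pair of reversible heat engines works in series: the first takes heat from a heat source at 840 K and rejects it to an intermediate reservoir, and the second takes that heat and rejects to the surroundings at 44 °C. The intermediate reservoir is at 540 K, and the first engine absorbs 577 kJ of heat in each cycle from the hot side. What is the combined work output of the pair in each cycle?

W_total ≈ 359 kJ

T_C = 44 °C → 44 + 273.15 = 317.15 K.
Two reversible stages in series are equivalent to a single Carnot engine between T_H and T_C, so η_total = 1 − T_C/T_H = 1 − 317.15/840.00 = 0.6224.
W_total = η_total · Q_H = 0.6224 × 577 = 359 kJ.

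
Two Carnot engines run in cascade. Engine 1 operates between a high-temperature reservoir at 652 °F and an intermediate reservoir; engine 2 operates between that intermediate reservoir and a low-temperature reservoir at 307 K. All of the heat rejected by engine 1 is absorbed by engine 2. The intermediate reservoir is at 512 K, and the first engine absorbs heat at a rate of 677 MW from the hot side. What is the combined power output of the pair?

T_H = 652 °F → (652 − 32) × 5/9 = 344.44 °C = 617.59 K.
Two reversible stages in series are equivalent to a single Carnot engine between T_H and T_C, so η_total = 1 − T_C/T_H = 1 − 307.00/617.59 = 0.5029.
W_total = η_total · Q_H = 0.5029 × 677 = 340.5 MW.

Ẇ_total ≈ 340.5 MW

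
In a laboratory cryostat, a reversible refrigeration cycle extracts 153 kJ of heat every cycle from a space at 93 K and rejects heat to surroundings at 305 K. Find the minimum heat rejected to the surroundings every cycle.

For a reversible cycle Q_H/Q_C = T_H/T_C, so Q_H = Q_C·T_H/T_C = 153 × 305.00/93.00 = 502 kJ.

Q_H ≈ 502 kJ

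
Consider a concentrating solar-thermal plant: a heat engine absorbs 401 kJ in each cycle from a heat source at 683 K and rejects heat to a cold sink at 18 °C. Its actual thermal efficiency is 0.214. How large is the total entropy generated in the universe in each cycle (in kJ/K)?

ΔS_univ ≈ 0.495 kJ/K

T_C = 18 °C → 18 + 273.15 = 291.15 K.
W = η·Q_H = 0.214 × 401 = 85.81 kJ, so Q_C = Q_H − W = 315.2 kJ.
Reservoir entropy changes: ΔS_H = −Q_H/T_H = −401/683.00 = -0.5871 kJ/K and ΔS_C = +Q_C/T_C = 315.2/291.15 = 1.083 kJ/K.
ΔS_univ = −Q_H/T_H + Q_C/T_C = 0.495 kJ/K (> 0, since η = 0.214 < η_Carnot = 0.574).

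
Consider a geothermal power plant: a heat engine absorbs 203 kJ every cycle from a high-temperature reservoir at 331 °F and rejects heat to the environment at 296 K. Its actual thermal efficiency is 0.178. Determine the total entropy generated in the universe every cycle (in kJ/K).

ΔS_univ ≈ 0.1016 kJ/K

T_H = 331 °F → (331 − 32) × 5/9 = 166.11 °C = 439.26 K.
W = η·Q_H = 0.178 × 203 = 36.13 kJ, so Q_C = Q_H − W = 166.9 kJ.
Reservoir entropy changes: ΔS_H = −Q_H/T_H = −203/439.26 = -0.4621 kJ/K and ΔS_C = +Q_C/T_C = 166.9/296.00 = 0.5637 kJ/K.
ΔS_univ = −Q_H/T_H + Q_C/T_C = 0.1016 kJ/K (> 0, since η = 0.178 < η_Carnot = 0.326).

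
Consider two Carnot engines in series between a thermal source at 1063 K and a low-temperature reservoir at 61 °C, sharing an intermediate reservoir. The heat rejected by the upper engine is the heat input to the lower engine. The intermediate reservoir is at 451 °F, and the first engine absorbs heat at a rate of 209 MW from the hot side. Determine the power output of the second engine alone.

Ẇ₂ ≈ 33.8 MW

T_C = 61 °C → 61 + 273.15 = 334.15 K.
T_m = 451 °F → (451 − 32) × 5/9 = 232.78 °C = 505.93 K.
Heat entering the second stage: Q_m = Q_H·(T_m/T_H) = 209 × 505.93/1063.00 = 99.5 MW.
Second-stage efficiency η₂ = 1 − T_C/T_m = 1 − 334.15/505.93 = 0.3395, so W₂ = η₂·Q_m = 33.8 MW.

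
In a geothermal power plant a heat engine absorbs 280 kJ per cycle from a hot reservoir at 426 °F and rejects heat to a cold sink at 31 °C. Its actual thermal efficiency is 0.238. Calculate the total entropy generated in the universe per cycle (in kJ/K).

T_H = 426 °F → (426 − 32) × 5/9 = 218.89 °C = 492.04 K.
T_C = 31 °C → 31 + 273.15 = 304.15 K.
W = η·Q_H = 0.238 × 280 = 66.64 kJ, so Q_C = Q_H − W = 213.4 kJ.
Entropy balance on the reservoirs: −Q_H/T_H = -0.5691 kJ/K, +Q_C/T_C = 0.7015 kJ/K.
ΔS_univ = −Q_H/T_H + Q_C/T_C = 0.132 kJ/K (> 0, since η = 0.238 < η_Carnot = 0.382).

ΔS_univ ≈ 0.132 kJ/K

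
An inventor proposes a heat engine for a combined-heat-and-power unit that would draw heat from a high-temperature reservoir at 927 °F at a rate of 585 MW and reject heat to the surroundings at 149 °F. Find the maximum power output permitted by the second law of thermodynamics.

Ẇ_max ≈ 328 MW

T_H = 927 °F → (927 − 32) × 5/9 = 497.22 °C = 770.37 K.
T_C = 149 °F → (149 − 32) × 5/9 = 65.00 °C = 338.15 K.
The second-law ceiling is the Carnot efficiency, η_max = 1 − T_C/T_H = 1 − 338.15/770.37 = 0.5611.
W_max = η_max · Q_H = 0.5611 × 585 = 328 MW.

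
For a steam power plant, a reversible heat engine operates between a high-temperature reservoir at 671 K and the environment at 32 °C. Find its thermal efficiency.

η ≈ 0.5452

T_C = 32 °C → 32 + 273.15 = 305.15 K.
η_rev = 1 − T_C/T_H = 1 − 305.15/671.00 = 0.5452.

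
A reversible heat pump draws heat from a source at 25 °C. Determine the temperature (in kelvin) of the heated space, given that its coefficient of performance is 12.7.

T_H ≈ 323.6 K

T_C = 25 °C → 25 + 273.15 = 298.15 K.
COP_HP = T_H/(T_H − T_C) ⇒ T_H = T_C·COP_HP/(COP_HP − 1) = 298.15 × 12.7/(12.7 − 1) = 323.6 K.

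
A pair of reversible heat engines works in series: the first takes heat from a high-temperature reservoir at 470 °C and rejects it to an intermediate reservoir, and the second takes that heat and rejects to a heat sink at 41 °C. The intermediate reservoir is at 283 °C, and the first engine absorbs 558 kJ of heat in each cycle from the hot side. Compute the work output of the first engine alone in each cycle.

W₁ ≈ 140.4 kJ

T_H = 470 °C → 470 + 273.15 = 743.15 K.
T_C = 41 °C → 41 + 273.15 = 314.15 K.
T_m = 283 °C → 283 + 273.15 = 556.15 K.
First-stage efficiency η₁ = 1 − T_m/T_H = 1 − 556.15/743.15 = 0.2516.
W₁ = η₁·Q_H = 0.2516 × 558 = 140.4 kJ.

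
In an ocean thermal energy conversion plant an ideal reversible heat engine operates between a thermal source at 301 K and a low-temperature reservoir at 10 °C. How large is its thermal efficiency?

T_C = 10 °C → 10 + 273.15 = 283.15 K.
η_rev = 1 − T_C/T_H = 1 − 283.15/301.00 = 0.0593.

η ≈ 0.0593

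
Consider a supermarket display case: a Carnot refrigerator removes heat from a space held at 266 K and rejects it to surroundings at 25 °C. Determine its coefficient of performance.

T_H = 25 °C → 25 + 273.15 = 298.15 K.
For a reversible refrigerator, COP_R = T_C/(T_H − T_C) = 266.00/(298.15 − 266.00) = 8.27.

COP_R ≈ 8.27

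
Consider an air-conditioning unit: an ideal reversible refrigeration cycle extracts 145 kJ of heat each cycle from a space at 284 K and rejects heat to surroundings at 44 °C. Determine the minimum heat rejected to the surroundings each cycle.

Q_H ≈ 161.9 kJ

T_H = 44 °C → 44 + 273.15 = 317.15 K.
For a reversible cycle Q_H/Q_C = T_H/T_C, so Q_H = Q_C·T_H/T_C = 145 × 317.15/284.00 = 161.9 kJ.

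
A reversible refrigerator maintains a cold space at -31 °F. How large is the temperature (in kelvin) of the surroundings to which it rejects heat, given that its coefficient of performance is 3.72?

T_C = -31 °F → (-31 − 32) × 5/9 = -35.00 °C = 238.15 K.
COP_R = T_C/(T_H − T_C) ⇒ T_H = T_C·(1 + 1/COP_R) = 238.15 × (1 + 1/3.72) = 302 K.

T_H ≈ 302 K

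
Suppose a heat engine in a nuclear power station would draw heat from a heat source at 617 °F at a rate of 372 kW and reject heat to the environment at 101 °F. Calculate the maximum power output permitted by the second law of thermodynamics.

Ẇ_max ≈ 178 kW

T_H = 617 °F → (617 − 32) × 5/9 = 325.00 °C = 598.15 K.
T_C = 101 °F → (101 − 32) × 5/9 = 38.33 °C = 311.48 K.
The second-law ceiling is the Carnot efficiency, η_max = 1 − T_C/T_H = 1 − 311.48/598.15 = 0.4793.
W_max = η_max · Q_H = 0.4793 × 372 = 178 kW.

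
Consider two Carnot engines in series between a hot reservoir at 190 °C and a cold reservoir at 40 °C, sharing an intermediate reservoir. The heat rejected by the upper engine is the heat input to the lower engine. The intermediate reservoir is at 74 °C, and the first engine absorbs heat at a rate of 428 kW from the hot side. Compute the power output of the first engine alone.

T_H = 190 °C → 190 + 273.15 = 463.15 K.
T_C = 40 °C → 40 + 273.15 = 313.15 K.
T_m = 74 °C → 74 + 273.15 = 347.15 K.
First-stage efficiency η₁ = 1 − T_m/T_H = 1 − 347.15/463.15 = 0.2505.
W₁ = η₁·Q_H = 0.2505 × 428 = 107 kW.

Ẇ₁ ≈ 107 kW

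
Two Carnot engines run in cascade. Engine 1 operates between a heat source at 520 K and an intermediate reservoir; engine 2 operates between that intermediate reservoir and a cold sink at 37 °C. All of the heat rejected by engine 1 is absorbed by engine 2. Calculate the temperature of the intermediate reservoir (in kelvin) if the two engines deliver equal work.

T_m ≈ 415.1 K

T_C = 37 °C → 37 + 273.15 = 310.15 K.
For reversible stages Q_m = Q_H·(T_m/T_H). Setting W₁ = Q_H(1 − T_m/T_H) equal to W₂ = Q_m(1 − T_C/T_m) = Q_H·(T_m − T_C)/T_H gives T_H − T_m = T_m − T_C, so T_m = (T_H + T_C)/2 = (520.00 + 310.15)/2 = 415.1 K.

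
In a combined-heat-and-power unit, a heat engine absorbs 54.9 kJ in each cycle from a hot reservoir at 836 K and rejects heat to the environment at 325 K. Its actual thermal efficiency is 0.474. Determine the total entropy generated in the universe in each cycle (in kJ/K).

W = η·Q_H = 0.474 × 54.9 = 26.02 kJ, so Q_C = Q_H − W = 28.88 kJ.
The hot reservoir loses entropy Q_H/T_H = 54.9/836.00 = 0.06567 kJ/K; the cold reservoir gains Q_C/T_C = 28.88/325.00 = 0.08885 kJ/K.
ΔS_univ = −Q_H/T_H + Q_C/T_C = 0.0232 kJ/K (> 0, since η = 0.474 < η_Carnot = 0.611).

ΔS_univ ≈ 0.0232 kJ/K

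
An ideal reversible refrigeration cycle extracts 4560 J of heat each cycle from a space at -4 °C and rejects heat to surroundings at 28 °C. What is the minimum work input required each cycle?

W_in ≈ 542 J

T_H = 28 °C → 28 + 273.15 = 301.15 K.
T_C = -4 °C → -4 + 273.15 = 269.15 K.
COP_R = T_C/(T_H − T_C) = 269.15/32.00 = 8.4109.
W = Q_C/COP_R = 4560/8.4109 = 542 J.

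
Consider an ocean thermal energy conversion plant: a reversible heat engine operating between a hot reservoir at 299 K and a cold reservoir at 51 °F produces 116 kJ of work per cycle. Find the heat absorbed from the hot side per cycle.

T_C = 51 °F → (51 − 32) × 5/9 = 10.56 °C = 283.71 K.
The Carnot efficiency is η = 1 − T_C/T_H = 1 − 283.71/299.00 = 0.0512.
Q_H = W/η = 116/0.0512 = 2270 kJ.

Q_H ≈ 2270 kJ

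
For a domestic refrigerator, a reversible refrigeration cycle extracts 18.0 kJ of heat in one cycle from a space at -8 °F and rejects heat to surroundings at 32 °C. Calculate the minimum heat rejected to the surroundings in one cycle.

Q_H ≈ 21.89 kJ

T_H = 32 °C → 32 + 273.15 = 305.15 K.
T_C = -8 °F → (-8 − 32) × 5/9 = -22.22 °C = 250.93 K.
For a reversible cycle Q_H/Q_C = T_H/T_C, so Q_H = Q_C·T_H/T_C = 18.0 × 305.15/250.93 = 21.89 kJ.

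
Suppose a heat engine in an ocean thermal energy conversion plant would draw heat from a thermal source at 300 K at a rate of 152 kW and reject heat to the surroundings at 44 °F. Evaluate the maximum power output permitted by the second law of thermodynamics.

T_C = 44 °F → (44 − 32) × 5/9 = 6.67 °C = 279.82 K.
The second-law ceiling is the Carnot efficiency, η_max = 1 − T_C/T_H = 1 − 279.82/300.00 = 0.0673.
W_max = η_max · Q_H = 0.0673 × 152 = 10.2 kW.

Ẇ_max ≈ 10.2 kW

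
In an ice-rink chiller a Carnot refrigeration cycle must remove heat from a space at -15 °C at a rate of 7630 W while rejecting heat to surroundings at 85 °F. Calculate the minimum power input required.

T_H = 85 °F → (85 − 32) × 5/9 = 29.44 °C = 302.59 K.
T_C = -15 °C → -15 + 273.15 = 258.15 K.
The reversible coefficient of performance is COP_R = T_C/(T_H − T_C) = 258.15/44.44 = 5.8084.
W = Q_C/COP_R = 7630/5.8084 = 1310 W.

Ẇ_in ≈ 1310 W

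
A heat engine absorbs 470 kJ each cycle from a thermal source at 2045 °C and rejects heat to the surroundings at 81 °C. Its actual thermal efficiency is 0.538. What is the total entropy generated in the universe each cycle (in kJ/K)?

T_H = 2045 °C → 2045 + 273.15 = 2318.15 K.
T_C = 81 °C → 81 + 273.15 = 354.15 K.
W = η·Q_H = 0.538 × 470 = 252.9 kJ, so Q_C = Q_H − W = 217.1 kJ.
Entropy balance on the reservoirs: −Q_H/T_H = -0.2027 kJ/K, +Q_C/T_C = 0.6131 kJ/K.
ΔS_univ = −Q_H/T_H + Q_C/T_C = 0.410 kJ/K (> 0, since η = 0.538 < η_Carnot = 0.847).

ΔS_univ ≈ 0.410 kJ/K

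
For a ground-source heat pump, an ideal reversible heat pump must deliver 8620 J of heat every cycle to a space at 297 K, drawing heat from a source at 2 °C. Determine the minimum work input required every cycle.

W_in ≈ 634 J

T_C = 2 °C → 2 + 273.15 = 275.15 K.
COP_HP = T_H/(T_H − T_C) = 297.00/21.85 = 13.5927.
W = Q_H/COP_HP = 8620/13.5927 = 634 J.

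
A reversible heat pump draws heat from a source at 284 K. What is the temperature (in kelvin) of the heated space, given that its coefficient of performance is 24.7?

T_H ≈ 296 K

COP_HP = T_H/(T_H − T_C) ⇒ T_H = T_C·COP_HP/(COP_HP − 1) = 284.00 × 24.7/(24.7 − 1) = 296 K.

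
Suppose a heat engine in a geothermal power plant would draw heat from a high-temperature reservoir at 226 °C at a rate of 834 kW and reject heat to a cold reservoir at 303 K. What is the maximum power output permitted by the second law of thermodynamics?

T_H = 226 °C → 226 + 273.15 = 499.15 K.
By the Carnot theorem, η_max = 1 − T_C/T_H = 1 − 303.00/499.15 = 0.3930.
W_max = η_max · Q_H = 0.3930 × 834 = 328 kW.

Ẇ_max ≈ 328 kW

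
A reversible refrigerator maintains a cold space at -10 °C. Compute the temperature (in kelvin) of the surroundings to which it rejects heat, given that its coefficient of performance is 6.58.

T_C = -10 °C → -10 + 273.15 = 263.15 K.
COP_R = T_C/(T_H − T_C) ⇒ T_H = T_C·(1 + 1/COP_R) = 263.15 × (1 + 1/6.58) = 303 K.

T_H ≈ 303 K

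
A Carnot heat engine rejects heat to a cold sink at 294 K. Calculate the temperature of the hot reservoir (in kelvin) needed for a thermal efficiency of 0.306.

T_H ≈ 423.6 K

From η = 1 − T_C/T_H, solving for T_H gives T_H = T_C/(1 − η) = 294.00/(1 − 0.306) = 423.6 K.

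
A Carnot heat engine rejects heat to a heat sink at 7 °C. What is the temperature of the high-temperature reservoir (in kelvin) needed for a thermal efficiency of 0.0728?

T_C = 7 °C → 7 + 273.15 = 280.15 K.
From η = 1 − T_C/T_H, solving for T_H gives T_H = T_C/(1 − η) = 280.15/(1 − 0.0728) = 302 K.

T_H ≈ 302 K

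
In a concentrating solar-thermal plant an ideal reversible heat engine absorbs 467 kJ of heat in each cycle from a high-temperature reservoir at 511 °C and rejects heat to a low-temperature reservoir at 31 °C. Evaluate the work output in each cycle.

T_H = 511 °C → 511 + 273.15 = 784.15 K.
T_C = 31 °C → 31 + 273.15 = 304.15 K.
Carnot efficiency: η = 1 − T_C/T_H = 1 − 304.15/784.15 = 0.6121.
W = η·Q_H = 0.6121 × 467 = 286 kJ.

W ≈ 286 kJ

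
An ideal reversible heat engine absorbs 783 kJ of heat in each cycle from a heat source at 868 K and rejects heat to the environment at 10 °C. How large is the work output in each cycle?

W ≈ 527.6 kJ

T_C = 10 °C → 10 + 273.15 = 283.15 K.
The Carnot efficiency is η = 1 − T_C/T_H = 1 − 283.15/868.00 = 0.6738.
W = η·Q_H = 0.6738 × 783 = 527.6 kJ.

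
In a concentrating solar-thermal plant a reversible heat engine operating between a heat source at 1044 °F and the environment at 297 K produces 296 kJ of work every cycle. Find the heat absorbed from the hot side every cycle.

T_H = 1044 °F → (1044 − 32) × 5/9 = 562.22 °C = 835.37 K.
η_rev = 1 − T_C/T_H = 1 − 297.00/835.37 = 0.6445.
Q_H = W/η = 296/0.6445 = 459.3 kJ.

Q_H ≈ 459.3 kJ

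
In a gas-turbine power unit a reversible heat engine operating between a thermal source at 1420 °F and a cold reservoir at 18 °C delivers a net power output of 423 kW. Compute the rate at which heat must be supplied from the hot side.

T_H = 1420 °F → (1420 − 32) × 5/9 = 771.11 °C = 1044.26 K.
T_C = 18 °C → 18 + 273.15 = 291.15 K.
For a reversible engine, η = 1 − T_C/T_H = 1 − 291.15/1044.26 = 0.7212.
Q_H = W/η = 423/0.7212 = 587 kW.

Q̇_H ≈ 587 kW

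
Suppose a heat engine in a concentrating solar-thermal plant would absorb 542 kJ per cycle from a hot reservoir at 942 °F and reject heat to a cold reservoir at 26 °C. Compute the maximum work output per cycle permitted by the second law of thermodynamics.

T_H = 942 °F → (942 − 32) × 5/9 = 505.56 °C = 778.71 K.
T_C = 26 °C → 26 + 273.15 = 299.15 K.
The upper bound on efficiency is η_max = 1 − T_C/T_H = 1 − 299.15/778.71 = 0.6158.
W_max = η_max · Q_H = 0.6158 × 542 = 333.8 kJ.

W_max ≈ 333.8 kJ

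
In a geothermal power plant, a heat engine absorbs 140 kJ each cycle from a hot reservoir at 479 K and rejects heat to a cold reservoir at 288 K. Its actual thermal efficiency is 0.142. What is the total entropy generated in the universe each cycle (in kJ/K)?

W = η·Q_H = 0.142 × 140 = 19.88 kJ, so Q_C = Q_H − W = 120.1 kJ.
The hot reservoir loses entropy Q_H/T_H = 140/479.00 = 0.2923 kJ/K; the cold reservoir gains Q_C/T_C = 120.1/288.00 = 0.4171 kJ/K.
ΔS_univ = −Q_H/T_H + Q_C/T_C = 0.1248 kJ/K (> 0, since η = 0.142 < η_Carnot = 0.399).

ΔS_univ ≈ 0.1248 kJ/K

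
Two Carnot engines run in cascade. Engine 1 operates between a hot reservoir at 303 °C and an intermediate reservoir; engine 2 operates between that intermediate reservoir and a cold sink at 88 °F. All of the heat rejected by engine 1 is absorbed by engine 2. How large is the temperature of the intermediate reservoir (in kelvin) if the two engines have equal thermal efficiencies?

T_H = 303 °C → 303 + 273.15 = 576.15 K.
T_C = 88 °F → (88 − 32) × 5/9 = 31.11 °C = 304.26 K.
Equal efficiencies require 1 − T_m/T_H = 1 − T_C/T_m, i.e. T_m/T_H = T_C/T_m, so T_m = √(T_H·T_C) = √(576.15 × 304.26) = 418.7 K.

T_m ≈ 418.7 K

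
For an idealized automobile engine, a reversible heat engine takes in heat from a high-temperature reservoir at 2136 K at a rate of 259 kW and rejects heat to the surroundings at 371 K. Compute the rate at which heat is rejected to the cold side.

Q̇_C ≈ 45.0 kW

Carnot efficiency: η = 1 − T_C/T_H = 1 − 371.00/2136.00 = 0.8263.
For a reversible cycle Q_C/Q_H = T_C/T_H, so Q_C = 259 × 371.00/2136.00 = 45.0 kW.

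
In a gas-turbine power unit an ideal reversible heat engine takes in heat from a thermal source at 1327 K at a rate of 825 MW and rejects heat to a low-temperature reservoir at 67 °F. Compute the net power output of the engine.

Ẇ ≈ 643 MW

T_C = 67 °F → (67 − 32) × 5/9 = 19.44 °C = 292.59 K.
η_rev = 1 − T_C/T_H = 1 − 292.59/1327.00 = 0.7795.
W = η·Q_H = 0.7795 × 825 = 643 MW.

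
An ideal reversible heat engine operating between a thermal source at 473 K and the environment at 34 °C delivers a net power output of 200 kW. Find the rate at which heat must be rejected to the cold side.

Q̇_C ≈ 370 kW

T_C = 34 °C → 34 + 273.15 = 307.15 K.
The Carnot efficiency is η = 1 − T_C/T_H = 1 − 307.15/473.00 = 0.3506.
Since Q_C/Q_H = T_C/T_H and Q_H = W/η, Q_C = W·T_C/(T_H − T_C) = 200 × 307.15/165.85 = 370 kW.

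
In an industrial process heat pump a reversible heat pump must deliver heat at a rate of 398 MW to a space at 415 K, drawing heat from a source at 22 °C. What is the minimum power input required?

T_C = 22 °C → 22 + 273.15 = 295.15 K.
Reversible heating COP: COP_HP = T_H/(T_H − T_C) = 415.00/119.85 = 3.4627.
W = Q_H/COP_HP = 398/3.4627 = 114.9 MW.

Ẇ_in ≈ 114.9 MW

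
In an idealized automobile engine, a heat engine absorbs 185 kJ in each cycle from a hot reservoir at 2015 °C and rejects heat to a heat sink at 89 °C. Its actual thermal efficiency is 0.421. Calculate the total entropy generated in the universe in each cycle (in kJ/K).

ΔS_univ ≈ 0.215 kJ/K

T_H = 2015 °C → 2015 + 273.15 = 2288.15 K.
T_C = 89 °C → 89 + 273.15 = 362.15 K.
W = η·Q_H = 0.421 × 185 = 77.88 kJ, so Q_C = Q_H − W = 107.1 kJ.
The hot reservoir loses entropy Q_H/T_H = 185/2288.15 = 0.08085 kJ/K; the cold reservoir gains Q_C/T_C = 107.1/362.15 = 0.2958 kJ/K.
ΔS_univ = −Q_H/T_H + Q_C/T_C = 0.215 kJ/K (> 0, since η = 0.421 < η_Carnot = 0.842).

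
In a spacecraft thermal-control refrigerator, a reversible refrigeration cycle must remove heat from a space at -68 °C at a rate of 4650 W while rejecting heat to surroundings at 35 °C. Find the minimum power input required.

Ẇ_in ≈ 2330 W

T_H = 35 °C → 35 + 273.15 = 308.15 K.
T_C = -68 °C → -68 + 273.15 = 205.15 K.
For a reversible refrigerator, COP_R = T_C/(T_H − T_C) = 205.15/103.00 = 1.9917.
W = Q_C/COP_R = 4650/1.9917 = 2330 W.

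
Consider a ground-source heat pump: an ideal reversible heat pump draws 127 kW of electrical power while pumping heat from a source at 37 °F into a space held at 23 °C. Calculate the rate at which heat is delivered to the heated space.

Q̇_H ≈ 1860 kW

T_H = 23 °C → 23 + 273.15 = 296.15 K.
T_C = 37 °F → (37 − 32) × 5/9 = 2.78 °C = 275.93 K.
For a reversible heat pump, COP_HP = T_H/(T_H − T_C) = 296.15/20.22 = 14.6448.
Q_H = COP_HP · W = 14.6448 × 127 = 1860 kW.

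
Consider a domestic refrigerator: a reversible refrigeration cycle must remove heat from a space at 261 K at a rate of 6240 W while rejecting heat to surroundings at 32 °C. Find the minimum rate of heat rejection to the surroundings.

T_H = 32 °C → 32 + 273.15 = 305.15 K.
For a reversible cycle Q_H/Q_C = T_H/T_C, so Q_H = Q_C·T_H/T_C = 6240 × 305.15/261.00 = 7300 W.

Q̇_H ≈ 7300 W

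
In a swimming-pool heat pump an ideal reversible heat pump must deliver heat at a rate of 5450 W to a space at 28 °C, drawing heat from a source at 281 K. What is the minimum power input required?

T_H = 28 °C → 28 + 273.15 = 301.15 K.
Reversible heating COP: COP_HP = T_H/(T_H − T_C) = 301.15/20.15 = 14.9454.
W = Q_H/COP_HP = 5450/14.9454 = 365 W.

Ẇ_in ≈ 365 W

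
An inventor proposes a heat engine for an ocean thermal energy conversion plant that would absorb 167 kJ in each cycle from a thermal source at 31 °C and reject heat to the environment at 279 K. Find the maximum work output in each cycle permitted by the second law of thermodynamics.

W_max ≈ 13.81 kJ

T_H = 31 °C → 31 + 273.15 = 304.15 K.
The upper bound on efficiency is η_max = 1 − T_C/T_H = 1 − 279.00/304.15 = 0.0827.
W_max = η_max · Q_H = 0.0827 × 167 = 13.81 kJ.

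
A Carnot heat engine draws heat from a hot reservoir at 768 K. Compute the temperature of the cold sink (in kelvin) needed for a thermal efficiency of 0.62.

From η = 1 − T_C/T_H, T_C = T_H·(1 − η) = 768.00 × (1 − 0.62) = 292 K.

T_C ≈ 292 K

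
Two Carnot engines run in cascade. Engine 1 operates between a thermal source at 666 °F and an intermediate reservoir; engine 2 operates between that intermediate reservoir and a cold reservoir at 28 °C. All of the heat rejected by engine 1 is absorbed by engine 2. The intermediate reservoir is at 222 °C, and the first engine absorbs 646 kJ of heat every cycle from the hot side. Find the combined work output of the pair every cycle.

W_total ≈ 334.9 kJ

T_H = 666 °F → (666 − 32) × 5/9 = 352.22 °C = 625.37 K.
T_C = 28 °C → 28 + 273.15 = 301.15 K.
Two reversible stages in series are equivalent to a single Carnot engine between T_H and T_C, so η_total = 1 − T_C/T_H = 1 − 301.15/625.37 = 0.5184.
W_total = η_total · Q_H = 0.5184 × 646 = 334.9 kJ.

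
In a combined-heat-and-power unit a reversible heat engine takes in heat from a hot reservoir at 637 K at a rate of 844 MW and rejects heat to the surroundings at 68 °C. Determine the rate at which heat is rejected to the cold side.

Q̇_C ≈ 452.0 MW

T_C = 68 °C → 68 + 273.15 = 341.15 K.
η_rev = 1 − T_C/T_H = 1 − 341.15/637.00 = 0.4644.
For a reversible cycle Q_C/Q_H = T_C/T_H, so Q_C = 844 × 341.15/637.00 = 452.0 MW.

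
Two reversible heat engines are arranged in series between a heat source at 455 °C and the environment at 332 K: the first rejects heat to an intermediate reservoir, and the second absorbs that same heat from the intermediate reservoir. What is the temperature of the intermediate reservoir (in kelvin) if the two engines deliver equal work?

T_m ≈ 530 K

T_H = 455 °C → 455 + 273.15 = 728.15 K.
For reversible stages Q_m = Q_H·(T_m/T_H). Setting W₁ = Q_H(1 − T_m/T_H) equal to W₂ = Q_m(1 − T_C/T_m) = Q_H·(T_m − T_C)/T_H gives T_H − T_m = T_m − T_C, so T_m = (T_H + T_C)/2 = (728.15 + 332.00)/2 = 530 K.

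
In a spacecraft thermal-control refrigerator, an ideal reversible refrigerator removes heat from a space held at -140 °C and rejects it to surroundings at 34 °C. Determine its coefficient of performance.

COP_R ≈ 0.765

T_H = 34 °C → 34 + 273.15 = 307.15 K.
T_C = -140 °C → -140 + 273.15 = 133.15 K.
COP_R = T_C/(T_H − T_C) = 133.15/(307.15 − 133.15) = 0.765.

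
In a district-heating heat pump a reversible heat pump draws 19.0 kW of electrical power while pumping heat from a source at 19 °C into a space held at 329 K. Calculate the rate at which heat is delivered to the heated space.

T_C = 19 °C → 19 + 273.15 = 292.15 K.
COP_HP = T_H/(T_H − T_C) = 329.00/36.85 = 8.9281.
Q_H = COP_HP · W = 8.9281 × 19.0 = 170 kW.

Q̇_H ≈ 170 kW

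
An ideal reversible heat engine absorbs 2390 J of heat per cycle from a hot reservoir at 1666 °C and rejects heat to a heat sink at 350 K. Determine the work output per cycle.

W ≈ 1959 J

T_H = 1666 °C → 1666 + 273.15 = 1939.15 K.
η_rev = 1 − T_C/T_H = 1 − 350.00/1939.15 = 0.8195.
W = η·Q_H = 0.8195 × 2390 = 1959 J.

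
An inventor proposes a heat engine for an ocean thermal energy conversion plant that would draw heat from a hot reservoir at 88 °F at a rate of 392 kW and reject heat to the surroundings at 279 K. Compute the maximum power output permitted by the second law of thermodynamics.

T_H = 88 °F → (88 − 32) × 5/9 = 31.11 °C = 304.26 K.
The second-law ceiling is the Carnot efficiency, η_max = 1 − T_C/T_H = 1 − 279.00/304.26 = 0.0830.
W_max = η_max · Q_H = 0.0830 × 392 = 32.55 kW.

Ẇ_max ≈ 32.55 kW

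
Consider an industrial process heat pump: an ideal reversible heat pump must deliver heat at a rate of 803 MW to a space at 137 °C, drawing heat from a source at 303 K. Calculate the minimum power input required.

T_H = 137 °C → 137 + 273.15 = 410.15 K.
Reversible heating COP: COP_HP = T_H/(T_H − T_C) = 410.15/107.15 = 3.8278.
W = Q_H/COP_HP = 803/3.8278 = 210 MW.

Ẇ_in ≈ 210 MW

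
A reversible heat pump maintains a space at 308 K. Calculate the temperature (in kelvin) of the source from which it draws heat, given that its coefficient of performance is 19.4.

COP_HP = T_H/(T_H − T_C) ⇒ T_C = T_H·(COP_HP − 1)/COP_HP = 308.00 × (19.4 − 1)/19.4 = 292 K.

T_C ≈ 292 K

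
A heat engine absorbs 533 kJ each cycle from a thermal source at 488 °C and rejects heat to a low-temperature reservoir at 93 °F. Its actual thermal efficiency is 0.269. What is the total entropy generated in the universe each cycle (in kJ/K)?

ΔS_univ ≈ 0.5687 kJ/K

T_H = 488 °C → 488 + 273.15 = 761.15 K.
T_C = 93 °F → (93 − 32) × 5/9 = 33.89 °C = 307.04 K.
W = η·Q_H = 0.269 × 533 = 143.4 kJ, so Q_C = Q_H − W = 389.6 kJ.
Entropy balance on the reservoirs: −Q_H/T_H = -0.7003 kJ/K, +Q_C/T_C = 1.269 kJ/K.
ΔS_univ = −Q_H/T_H + Q_C/T_C = 0.5687 kJ/K (> 0, since η = 0.269 < η_Carnot = 0.597).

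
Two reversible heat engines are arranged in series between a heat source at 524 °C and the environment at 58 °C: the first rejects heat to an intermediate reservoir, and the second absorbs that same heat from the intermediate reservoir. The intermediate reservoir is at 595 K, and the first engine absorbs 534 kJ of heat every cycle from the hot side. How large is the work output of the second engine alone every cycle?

W₂ ≈ 176.7 kJ

T_H = 524 °C → 524 + 273.15 = 797.15 K.
T_C = 58 °C → 58 + 273.15 = 331.15 K.
Heat entering the second stage: Q_m = Q_H·(T_m/T_H) = 534 × 595.00/797.15 = 398.6 kJ.
Second-stage efficiency η₂ = 1 − T_C/T_m = 1 − 331.15/595.00 = 0.4434, so W₂ = η₂·Q_m = 176.7 kJ.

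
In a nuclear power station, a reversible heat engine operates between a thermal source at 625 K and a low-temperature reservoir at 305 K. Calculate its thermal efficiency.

η ≈ 0.512

Since the cycle is reversible, η = 1 − T_C/T_H = 1 − 305.00/625.00 = 0.512.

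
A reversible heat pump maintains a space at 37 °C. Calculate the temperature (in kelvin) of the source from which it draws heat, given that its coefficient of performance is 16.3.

T_H = 37 °C → 37 + 273.15 = 310.15 K.
COP_HP = T_H/(T_H − T_C) ⇒ T_C = T_H·(COP_HP − 1)/COP_HP = 310.15 × (16.3 − 1)/16.3 = 291.1 K.

T_C ≈ 291.1 K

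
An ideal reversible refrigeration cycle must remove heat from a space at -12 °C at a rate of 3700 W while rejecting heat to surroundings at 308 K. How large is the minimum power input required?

Ẇ_in ≈ 663.8 W

T_C = -12 °C → -12 + 273.15 = 261.15 K.
Carnot COP: COP_R = T_C/(T_H − T_C) = 261.15/46.85 = 5.5742.
W = Q_C/COP_R = 3700/5.5742 = 663.8 W.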